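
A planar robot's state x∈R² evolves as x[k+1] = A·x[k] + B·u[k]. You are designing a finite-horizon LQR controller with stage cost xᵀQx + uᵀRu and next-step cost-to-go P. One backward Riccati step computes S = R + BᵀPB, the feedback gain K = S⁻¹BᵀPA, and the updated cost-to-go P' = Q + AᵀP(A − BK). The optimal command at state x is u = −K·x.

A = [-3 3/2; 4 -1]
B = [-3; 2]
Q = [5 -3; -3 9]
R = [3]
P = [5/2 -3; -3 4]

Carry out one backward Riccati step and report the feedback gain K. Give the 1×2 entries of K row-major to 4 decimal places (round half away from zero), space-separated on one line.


BᵀP = [-13.5000 17.0000]
S = R + BᵀPB = [3] + [74.5000] = [77.5000]
BᵀPA = [108.5000 -37.2500]
K = S⁻¹·BᵀPA = [1.4000 -0.4806]
A−BK = [1.2000 0.0581; 1.2000 -0.0387]
AᵀP(A−BK) = [6.6000 -2.1000; -2.1000 0.7210]
P' = Q + AᵀP(A−BK) = [11.6000 -5.1000; -5.1000 9.7210]
tr(P') = 21.3210

1.4000 -0.4806


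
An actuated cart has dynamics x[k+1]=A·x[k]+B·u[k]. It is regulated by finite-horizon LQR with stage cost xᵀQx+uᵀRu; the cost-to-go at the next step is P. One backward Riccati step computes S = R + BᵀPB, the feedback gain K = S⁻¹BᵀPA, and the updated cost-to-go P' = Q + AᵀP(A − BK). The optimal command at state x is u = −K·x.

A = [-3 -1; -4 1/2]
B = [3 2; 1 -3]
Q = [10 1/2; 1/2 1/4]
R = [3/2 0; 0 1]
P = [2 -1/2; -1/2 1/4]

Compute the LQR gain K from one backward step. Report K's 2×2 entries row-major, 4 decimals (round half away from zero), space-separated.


BᵀP = [5.5000 -1.2500; 5.5000 -1.7500]
S = R + BᵀPB = [3/2 0; 0 1] + [15.2500 14.7500; 14.7500 16.2500] = [16.7500 14.7500; 14.7500 17.2500]
BᵀPA = [-11.5000 -6.1250; -9.5000 -6.3750]
K = S⁻¹·BᵀPA = [-0.8161 -0.1629; 0.1471 -0.2303]
A−BK = [-0.8459 -0.0508; -2.7426 -0.0280]
AᵀP(A−BK) = [2.0123 0.1891; 0.1891 0.0968]
P' = Q + AᵀP(A−BK) = [12.0123 0.6891; 0.6891 0.3468]
tr(P') = 12.3590

-0.8161 -0.1629 0.1471 -0.2303


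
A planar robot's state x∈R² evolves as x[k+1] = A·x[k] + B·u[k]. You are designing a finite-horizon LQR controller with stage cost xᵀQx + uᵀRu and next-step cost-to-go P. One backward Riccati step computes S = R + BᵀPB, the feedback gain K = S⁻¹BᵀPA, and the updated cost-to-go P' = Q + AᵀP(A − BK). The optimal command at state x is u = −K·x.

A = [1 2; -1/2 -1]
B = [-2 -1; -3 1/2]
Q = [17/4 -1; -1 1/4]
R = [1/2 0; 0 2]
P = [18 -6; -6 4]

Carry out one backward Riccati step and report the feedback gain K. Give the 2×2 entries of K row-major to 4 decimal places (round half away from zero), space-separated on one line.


-0.0544 -0.1088 -0.8896 -1.7793

BᵀP = [-18.0000 0.0000; -21.0000 8.0000]
S = R + BᵀPB = [1/2 0; 0 2] + [36.0000 18.0000; 18.0000 25.0000] = [36.5000 18.0000; 18.0000 27.0000]
BᵀPA = [-18.0000 -36.0000; -25.0000 -50.0000]
K = S⁻¹·BᵀPA = [-0.0544 -0.1088; -0.8896 -1.7793]
A−BK = [0.0015 0.0030; -0.2184 -0.4369]
AᵀP(A−BK) = [1.7793 3.5586; 3.5586 7.1172]
P' = Q + AᵀP(A−BK) = [6.0293 2.5586; 2.5586 7.3672]
tr(P') = 13.3964


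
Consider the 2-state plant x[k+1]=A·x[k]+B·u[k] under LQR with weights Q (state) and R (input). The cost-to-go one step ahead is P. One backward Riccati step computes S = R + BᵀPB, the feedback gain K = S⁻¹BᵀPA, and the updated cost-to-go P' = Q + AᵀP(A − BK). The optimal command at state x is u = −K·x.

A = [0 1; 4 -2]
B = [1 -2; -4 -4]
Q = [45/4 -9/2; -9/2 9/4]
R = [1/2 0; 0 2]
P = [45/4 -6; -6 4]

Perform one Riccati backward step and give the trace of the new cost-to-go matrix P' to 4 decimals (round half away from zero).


14.1782

BᵀP = [35.2500 -22.0000; 1.5000 -4.0000]
S = R + BᵀPB = [1/2 0; 0 2] + [123.2500 17.5000; 17.5000 13.0000] = [123.7500 17.5000; 17.5000 15.0000]
BᵀPA = [-88.0000 79.2500; -16.0000 9.5000]
K = S⁻¹·BᵀPA = [-0.6710 0.6597; -0.2839 -0.1363]
A−BK = [0.1032 0.0677; 0.1806 0.0935]
AᵀP(A−BK) = [0.4129 -0.1290; -0.1290 0.2653]
P' = Q + AᵀP(A−BK) = [11.6629 -4.6290; -4.6290 2.5153]
tr(P') = 14.1782


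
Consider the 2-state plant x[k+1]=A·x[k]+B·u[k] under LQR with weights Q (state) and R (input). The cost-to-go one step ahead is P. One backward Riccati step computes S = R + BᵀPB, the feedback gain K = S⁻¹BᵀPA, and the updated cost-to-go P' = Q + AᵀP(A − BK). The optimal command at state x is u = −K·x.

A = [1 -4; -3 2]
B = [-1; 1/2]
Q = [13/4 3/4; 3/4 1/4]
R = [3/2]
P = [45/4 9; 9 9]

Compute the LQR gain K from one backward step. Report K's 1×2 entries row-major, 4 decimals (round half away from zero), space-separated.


BᵀP = [-6.7500 -4.5000]
S = R + BᵀPB = [3/2] + [4.5000] = [6.0000]
BᵀPA = [6.7500 18.0000]
K = S⁻¹·BᵀPA = [1.1250 3.0000]
A−BK = [2.1250 -1.0000; -3.5625 0.5000]
AᵀP(A−BK) = [30.6563 6.7500; 6.7500 18.0000]
P' = Q + AᵀP(A−BK) = [33.9063 7.5000; 7.5000 18.2500]
tr(P') = 52.1563

1.1250 3.0000


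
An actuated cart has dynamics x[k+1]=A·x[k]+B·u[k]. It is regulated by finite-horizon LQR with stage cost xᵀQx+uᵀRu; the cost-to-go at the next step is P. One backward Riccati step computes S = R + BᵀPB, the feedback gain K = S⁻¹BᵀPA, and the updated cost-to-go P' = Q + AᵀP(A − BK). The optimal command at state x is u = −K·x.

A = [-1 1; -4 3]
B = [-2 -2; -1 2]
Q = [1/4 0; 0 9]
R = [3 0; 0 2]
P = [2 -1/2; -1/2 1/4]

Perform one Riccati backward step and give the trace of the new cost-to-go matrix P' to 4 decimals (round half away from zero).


BᵀP = [-3.5000 0.7500; -5.0000 1.5000]
S = R + BᵀPB = [3 0; 0 2] + [6.2500 8.5000; 8.5000 13.0000] = [9.2500 8.5000; 8.5000 15.0000]
BᵀPA = [0.5000 -1.2500; -1.0000 -0.5000]
K = S⁻¹·BᵀPA = [0.2406 -0.2180; -0.2030 0.0902]
A−BK = [-0.9248 0.7444; -3.3534 2.6015]
AᵀP(A−BK) = [1.6767 -1.3008; -1.3008 1.0226]
P' = Q + AᵀP(A−BK) = [1.9267 -1.3008; -1.3008 10.0226]
tr(P') = 11.9492

11.9492


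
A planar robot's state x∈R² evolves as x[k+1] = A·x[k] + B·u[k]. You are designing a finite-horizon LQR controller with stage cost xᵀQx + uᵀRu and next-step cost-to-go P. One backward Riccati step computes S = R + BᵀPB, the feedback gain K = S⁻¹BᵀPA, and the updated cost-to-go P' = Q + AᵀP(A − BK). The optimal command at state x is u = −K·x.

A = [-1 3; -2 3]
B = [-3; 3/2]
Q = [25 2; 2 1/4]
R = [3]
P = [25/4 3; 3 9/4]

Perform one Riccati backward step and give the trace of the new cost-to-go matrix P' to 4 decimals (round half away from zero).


BᵀP = [-14.2500 -5.6250]
S = R + BᵀPB = [3] + [34.3125] = [37.3125]
BᵀPA = [25.5000 -59.6250]
K = S⁻¹·BᵀPA = [0.6834 -1.5980]
A−BK = [1.0503 -1.7940; -3.0251 5.3970]
AᵀP(A−BK) = [9.8229 -18.5013; -18.5013 35.2198]
P' = Q + AᵀP(A−BK) = [34.8229 -16.5013; -16.5013 35.4698]
tr(P') = 70.2927

70.2927


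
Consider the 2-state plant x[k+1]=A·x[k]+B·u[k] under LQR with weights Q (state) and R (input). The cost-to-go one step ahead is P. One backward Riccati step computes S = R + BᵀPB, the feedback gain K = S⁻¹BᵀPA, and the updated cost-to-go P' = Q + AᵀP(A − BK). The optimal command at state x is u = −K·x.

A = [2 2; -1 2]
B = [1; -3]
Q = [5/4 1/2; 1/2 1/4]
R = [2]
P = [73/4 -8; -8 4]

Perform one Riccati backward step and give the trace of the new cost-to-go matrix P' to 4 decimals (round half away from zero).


BᵀP = [42.2500 -20.0000]
S = R + BᵀPB = [2] + [102.2500] = [104.2500]
BᵀPA = [104.5000 44.5000]
K = S⁻¹·BᵀPA = [1.0024 0.4269]
A−BK = [0.9976 1.5731; 2.0072 3.2806]
AᵀP(A−BK) = [4.2494 4.3933; 4.3933 6.0048]
P' = Q + AᵀP(A−BK) = [5.4994 4.8933; 4.8933 6.2548]
tr(P') = 11.7542

11.7542


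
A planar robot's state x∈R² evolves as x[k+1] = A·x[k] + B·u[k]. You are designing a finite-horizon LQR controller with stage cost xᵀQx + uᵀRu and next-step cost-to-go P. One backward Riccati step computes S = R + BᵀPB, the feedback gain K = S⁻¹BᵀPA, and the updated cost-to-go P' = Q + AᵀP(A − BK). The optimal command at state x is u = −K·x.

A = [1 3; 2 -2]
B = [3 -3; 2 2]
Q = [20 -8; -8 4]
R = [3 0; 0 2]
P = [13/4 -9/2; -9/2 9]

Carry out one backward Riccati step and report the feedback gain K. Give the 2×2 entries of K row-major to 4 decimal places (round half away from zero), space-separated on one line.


0.5252 -0.0080 0.3357 -0.9831

BᵀP = [0.7500 4.5000; -18.7500 31.5000]
S = R + BᵀPB = [3 0; 0 2] + [11.2500 6.7500; 6.7500 119.2500] = [14.2500 6.7500; 6.7500 121.2500]
BᵀPA = [9.7500 -6.7500; 44.2500 -119.2500]
K = S⁻¹·BᵀPA = [0.5252 -0.0080; 0.3357 -0.9831]
A−BK = [0.4316 0.0749; 0.2782 -0.0178]
AᵀP(A−BK) = [1.2742 -0.6714; -0.6714 1.9661]
P' = Q + AᵀP(A−BK) = [21.2742 -8.6714; -8.6714 5.9661]
tr(P') = 27.2403


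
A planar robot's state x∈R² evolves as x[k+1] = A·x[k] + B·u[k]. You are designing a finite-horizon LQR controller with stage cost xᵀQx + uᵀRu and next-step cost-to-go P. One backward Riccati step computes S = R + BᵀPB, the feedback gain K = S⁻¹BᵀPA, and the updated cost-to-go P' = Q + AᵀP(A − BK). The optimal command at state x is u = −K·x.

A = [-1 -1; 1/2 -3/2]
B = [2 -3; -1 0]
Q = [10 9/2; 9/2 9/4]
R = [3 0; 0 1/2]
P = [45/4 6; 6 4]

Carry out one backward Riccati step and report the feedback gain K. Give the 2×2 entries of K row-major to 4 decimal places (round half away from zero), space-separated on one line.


BᵀP = [16.5000 8.0000; -33.7500 -18.0000]
S = R + BᵀPB = [3 0; 0 1/2] + [25.0000 -49.5000; -49.5000 101.2500] = [28.0000 -49.5000; -49.5000 101.7500]
BᵀPA = [-12.5000 -28.5000; 24.7500 60.7500]
K = S⁻¹·BᵀPA = [-0.1172 0.2690; 0.1862 0.7279]
A−BK = [-0.2069 0.6458; 0.3828 -1.2310]
AᵀP(A−BK) = [0.1759 -0.4034; -0.4034 1.6956]
P' = Q + AᵀP(A−BK) = [10.1759 4.0966; 4.0966 3.9456]
tr(P') = 14.1215

-0.1172 0.2690 0.1862 0.7279


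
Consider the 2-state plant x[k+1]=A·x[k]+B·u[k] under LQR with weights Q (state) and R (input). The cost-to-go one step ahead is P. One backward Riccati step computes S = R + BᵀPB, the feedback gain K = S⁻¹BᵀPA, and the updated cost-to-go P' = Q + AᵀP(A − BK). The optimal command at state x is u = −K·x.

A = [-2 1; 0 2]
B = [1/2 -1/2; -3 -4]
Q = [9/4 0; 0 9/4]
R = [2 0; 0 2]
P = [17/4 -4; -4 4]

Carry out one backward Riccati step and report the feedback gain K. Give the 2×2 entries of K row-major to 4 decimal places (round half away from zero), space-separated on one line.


BᵀP = [14.1250 -14.0000; 13.8750 -14.0000]
S = R + BᵀPB = [2 0; 0 2] + [49.0625 48.9375; 48.9375 49.0625] = [51.0625 48.9375; 48.9375 51.0625]
BᵀPA = [-28.2500 -13.8750; -27.7500 -14.1250]
K = S⁻¹·BᵀPA = [-0.3976 -0.0812; -0.1624 -0.1988]
A−BK = [-1.8824 0.9412; -1.8424 0.9612]
AᵀP(A−BK) = [1.2612 -0.3106; -0.3106 0.3153]
P' = Q + AᵀP(A−BK) = [3.5112 -0.3106; -0.3106 2.5653]
tr(P') = 6.0765

-0.3976 -0.0812 -0.1624 -0.1988


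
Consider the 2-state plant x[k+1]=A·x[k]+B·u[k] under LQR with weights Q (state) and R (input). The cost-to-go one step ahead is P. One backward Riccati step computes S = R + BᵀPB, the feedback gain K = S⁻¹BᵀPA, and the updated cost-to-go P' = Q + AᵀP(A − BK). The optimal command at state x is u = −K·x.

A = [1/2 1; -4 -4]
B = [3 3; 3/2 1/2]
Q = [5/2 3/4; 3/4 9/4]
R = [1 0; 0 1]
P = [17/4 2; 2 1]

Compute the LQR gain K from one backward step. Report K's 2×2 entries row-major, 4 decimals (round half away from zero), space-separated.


-0.2947 -0.2224 -0.0900 -0.0200

BᵀP = [15.7500 7.5000; 13.7500 6.5000]
S = R + BᵀPB = [1 0; 0 1] + [58.5000 51.0000; 51.0000 44.5000] = [59.5000 51.0000; 51.0000 45.5000]
BᵀPA = [-22.1250 -14.2500; -19.1250 -12.2500]
K = S⁻¹·BᵀPA = [-0.2947 -0.2224; -0.0900 -0.0200]
A−BK = [1.6541 1.7271; -3.5129 -3.6565]
AᵀP(A−BK) = [0.8209 0.8229; 0.8229 0.8365]
P' = Q + AᵀP(A−BK) = [3.3209 1.5729; 1.5729 3.0865]
tr(P') = 6.4074


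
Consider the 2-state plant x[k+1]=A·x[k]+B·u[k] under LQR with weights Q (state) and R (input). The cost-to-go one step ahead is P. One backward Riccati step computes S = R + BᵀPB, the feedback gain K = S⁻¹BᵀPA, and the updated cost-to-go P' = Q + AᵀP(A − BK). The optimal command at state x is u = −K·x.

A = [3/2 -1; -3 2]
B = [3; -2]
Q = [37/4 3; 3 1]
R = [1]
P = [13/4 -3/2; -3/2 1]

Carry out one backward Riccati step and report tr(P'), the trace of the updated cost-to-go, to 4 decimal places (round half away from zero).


12.0694

BᵀP = [12.7500 -6.5000]
S = R + BᵀPB = [1] + [51.2500] = [52.2500]
BᵀPA = [38.6250 -25.7500]
K = S⁻¹·BᵀPA = [0.7392 -0.4928]
A−BK = [-0.7177 0.4785; -1.5215 1.0144]
AᵀP(A−BK) = [1.2596 -0.8397; -0.8397 0.5598]
P' = Q + AᵀP(A−BK) = [10.5096 2.1603; 2.1603 1.5598]
tr(P') = 12.0694


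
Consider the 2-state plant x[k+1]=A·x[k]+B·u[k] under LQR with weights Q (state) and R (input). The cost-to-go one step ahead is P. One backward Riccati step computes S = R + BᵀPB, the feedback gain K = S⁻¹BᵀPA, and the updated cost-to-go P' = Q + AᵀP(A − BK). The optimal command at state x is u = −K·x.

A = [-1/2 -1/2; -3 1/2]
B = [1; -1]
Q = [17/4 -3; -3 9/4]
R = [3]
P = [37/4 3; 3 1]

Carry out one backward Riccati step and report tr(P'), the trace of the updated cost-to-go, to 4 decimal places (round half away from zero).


15.7672

BᵀP = [6.2500 2.0000]
S = R + BᵀPB = [3] + [4.2500] = [7.2500]
BᵀPA = [-9.1250 -2.1250]
K = S⁻¹·BᵀPA = [-1.2586 -0.2931]
A−BK = [0.7586 -0.2069; -4.2586 0.2069]
AᵀP(A−BK) = [8.8276 1.8879; 1.8879 0.4397]
P' = Q + AᵀP(A−BK) = [13.0776 -1.1121; -1.1121 2.6897]
tr(P') = 15.7672


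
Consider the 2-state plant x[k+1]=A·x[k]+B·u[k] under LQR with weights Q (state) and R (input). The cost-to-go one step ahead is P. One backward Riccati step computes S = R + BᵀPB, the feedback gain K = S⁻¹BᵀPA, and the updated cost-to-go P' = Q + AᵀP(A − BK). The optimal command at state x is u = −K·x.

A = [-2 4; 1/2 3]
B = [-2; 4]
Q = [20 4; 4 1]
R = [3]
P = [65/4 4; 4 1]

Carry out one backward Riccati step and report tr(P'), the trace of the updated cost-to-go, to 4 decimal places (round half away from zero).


BᵀP = [-16.5000 -4.0000]
S = R + BᵀPB = [3] + [17.0000] = [20.0000]
BᵀPA = [31.0000 -78.0000]
K = S⁻¹·BᵀPA = [1.5500 -3.9000]
A−BK = [1.1000 -3.8000; -5.7000 18.6000]
AᵀP(A−BK) = [9.2000 -23.6000; -23.6000 60.8000]
P' = Q + AᵀP(A−BK) = [29.2000 -19.6000; -19.6000 61.8000]
tr(P') = 91.0000

91.0000


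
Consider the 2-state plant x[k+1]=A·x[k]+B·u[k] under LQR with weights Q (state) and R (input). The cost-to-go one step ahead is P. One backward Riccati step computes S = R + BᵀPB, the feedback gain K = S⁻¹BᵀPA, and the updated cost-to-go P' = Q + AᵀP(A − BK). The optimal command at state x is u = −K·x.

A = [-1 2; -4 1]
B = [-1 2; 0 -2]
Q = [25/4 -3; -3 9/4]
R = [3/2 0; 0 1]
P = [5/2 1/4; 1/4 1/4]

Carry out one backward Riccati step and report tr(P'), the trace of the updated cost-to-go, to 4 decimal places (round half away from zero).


BᵀP = [-2.5000 -0.2500; 4.5000 0.0000]
S = R + BᵀPB = [3/2 0; 0 1] + [2.5000 -4.5000; -4.5000 9.0000] = [4.0000 -4.5000; -4.5000 10.0000]
BᵀPA = [3.5000 -5.2500; -4.5000 9.0000]
K = S⁻¹·BᵀPA = [0.7468 -0.6076; -0.1139 0.6266]
A−BK = [-0.0253 0.1392; -4.2278 2.2532]
AᵀP(A−BK) = [5.3734 -3.3038; -3.3038 2.4209]
P' = Q + AᵀP(A−BK) = [11.6234 -6.3038; -6.3038 4.6709]
tr(P') = 16.2943

16.2943


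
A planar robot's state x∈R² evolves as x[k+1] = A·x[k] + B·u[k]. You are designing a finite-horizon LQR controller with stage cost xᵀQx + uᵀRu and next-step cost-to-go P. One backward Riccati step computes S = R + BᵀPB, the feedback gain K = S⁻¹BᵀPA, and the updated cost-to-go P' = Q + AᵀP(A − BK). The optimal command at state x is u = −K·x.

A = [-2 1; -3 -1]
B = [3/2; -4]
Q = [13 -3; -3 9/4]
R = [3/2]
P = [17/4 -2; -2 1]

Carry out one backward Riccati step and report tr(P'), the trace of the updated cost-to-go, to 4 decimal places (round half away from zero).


16.3761

BᵀP = [14.3750 -7.0000]
S = R + BᵀPB = [3/2] + [49.5625] = [51.0625]
BᵀPA = [-7.7500 21.3750]
K = S⁻¹·BᵀPA = [-0.1518 0.4186]
A−BK = [-1.7723 0.3721; -3.6071 0.6744]
AᵀP(A−BK) = [0.8237 -0.2558; -0.2558 0.3023]
P' = Q + AᵀP(A−BK) = [13.8237 -3.2558; -3.2558 2.5523]
tr(P') = 16.3761


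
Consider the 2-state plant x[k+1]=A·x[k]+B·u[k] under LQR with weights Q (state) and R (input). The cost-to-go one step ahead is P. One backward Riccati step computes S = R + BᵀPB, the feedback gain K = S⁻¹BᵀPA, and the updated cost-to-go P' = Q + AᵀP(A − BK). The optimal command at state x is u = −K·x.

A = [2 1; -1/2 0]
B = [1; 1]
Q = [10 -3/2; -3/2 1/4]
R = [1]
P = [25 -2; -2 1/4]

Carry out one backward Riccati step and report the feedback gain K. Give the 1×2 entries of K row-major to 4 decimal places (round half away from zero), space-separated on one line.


BᵀP = [23.0000 -1.7500]
S = R + BᵀPB = [1] + [21.2500] = [22.2500]
BᵀPA = [46.8750 23.0000]
K = S⁻¹·BᵀPA = [2.1067 1.0337]
A−BK = [-0.1067 -0.0337; -2.6067 -1.0337]
AᵀP(A−BK) = [5.3090 2.5449; 2.5449 1.2247]
P' = Q + AᵀP(A−BK) = [15.3090 1.0449; 1.0449 1.4747]
tr(P') = 16.7837

2.1067 1.0337


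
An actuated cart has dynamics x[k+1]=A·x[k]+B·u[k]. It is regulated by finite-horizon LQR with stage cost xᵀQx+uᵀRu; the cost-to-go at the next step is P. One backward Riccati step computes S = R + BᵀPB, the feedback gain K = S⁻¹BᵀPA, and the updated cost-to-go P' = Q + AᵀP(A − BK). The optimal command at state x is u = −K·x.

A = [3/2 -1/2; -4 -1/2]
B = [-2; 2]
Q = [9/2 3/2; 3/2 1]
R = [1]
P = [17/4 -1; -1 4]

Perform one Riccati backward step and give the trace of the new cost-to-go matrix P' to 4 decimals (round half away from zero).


18.6220

BᵀP = [-10.5000 10.0000]
S = R + BᵀPB = [1] + [41.0000] = [42.0000]
BᵀPA = [-55.7500 0.2500]
K = S⁻¹·BᵀPA = [-1.3274 0.0060]
A−BK = [-1.1548 -0.4881; -1.3452 -0.5119]
AᵀP(A−BK) = [11.5610 3.8943; 3.8943 1.5610]
P' = Q + AᵀP(A−BK) = [16.0610 5.3943; 5.3943 2.5610]
tr(P') = 18.6220


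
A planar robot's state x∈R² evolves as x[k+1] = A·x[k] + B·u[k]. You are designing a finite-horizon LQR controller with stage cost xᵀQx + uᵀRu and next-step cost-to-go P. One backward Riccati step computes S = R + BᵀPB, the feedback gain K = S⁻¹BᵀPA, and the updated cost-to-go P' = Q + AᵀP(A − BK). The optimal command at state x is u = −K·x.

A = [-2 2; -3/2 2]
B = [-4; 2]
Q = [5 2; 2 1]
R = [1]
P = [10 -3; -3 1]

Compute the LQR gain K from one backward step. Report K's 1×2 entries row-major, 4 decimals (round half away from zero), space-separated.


BᵀP = [-46.0000 14.0000]
S = R + BᵀPB = [1] + [212.0000] = [213.0000]
BᵀPA = [71.0000 -64.0000]
K = S⁻¹·BᵀPA = [0.3333 -0.3005]
A−BK = [-0.6667 0.7981; -2.1667 2.6009]
AᵀP(A−BK) = [0.5833 -0.6667; -0.6667 0.7700]
P' = Q + AᵀP(A−BK) = [5.5833 1.3333; 1.3333 1.7700]
tr(P') = 7.3533

0.3333 -0.3005


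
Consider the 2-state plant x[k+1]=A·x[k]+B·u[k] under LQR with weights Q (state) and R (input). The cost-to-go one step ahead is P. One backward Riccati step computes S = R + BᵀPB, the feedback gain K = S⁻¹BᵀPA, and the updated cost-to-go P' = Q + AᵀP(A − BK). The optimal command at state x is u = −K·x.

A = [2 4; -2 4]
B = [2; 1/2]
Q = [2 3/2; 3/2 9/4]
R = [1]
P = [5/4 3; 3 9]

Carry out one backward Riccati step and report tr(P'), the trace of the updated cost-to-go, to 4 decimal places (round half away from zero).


BᵀP = [4.0000 10.5000]
S = R + BᵀPB = [1] + [13.2500] = [14.2500]
BᵀPA = [-13.0000 58.0000]
K = S⁻¹·BᵀPA = [-0.9123 4.0702]
A−BK = [3.8246 -4.1404; -1.5439 1.9649]
AᵀP(A−BK) = [5.1404 -9.0877; -9.0877 23.9298]
P' = Q + AᵀP(A−BK) = [7.1404 -7.5877; -7.5877 26.1798]
tr(P') = 33.3202

33.3202


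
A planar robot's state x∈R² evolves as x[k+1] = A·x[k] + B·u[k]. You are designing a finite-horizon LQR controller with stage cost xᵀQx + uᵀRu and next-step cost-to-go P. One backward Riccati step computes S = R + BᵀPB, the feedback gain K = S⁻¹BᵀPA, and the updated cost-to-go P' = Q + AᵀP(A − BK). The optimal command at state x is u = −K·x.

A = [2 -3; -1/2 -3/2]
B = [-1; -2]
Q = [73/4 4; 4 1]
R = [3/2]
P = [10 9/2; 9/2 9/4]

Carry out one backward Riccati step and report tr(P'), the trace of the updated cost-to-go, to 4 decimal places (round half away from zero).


BᵀP = [-19.0000 -9.0000]
S = R + BᵀPB = [3/2] + [37.0000] = [38.5000]
BᵀPA = [-33.5000 70.5000]
K = S⁻¹·BᵀPA = [-0.8701 1.8312]
A−BK = [1.1299 -1.1688; -2.2403 2.1623]
AᵀP(A−BK) = [2.4131 -3.7183; -3.7183 6.4651]
P' = Q + AᵀP(A−BK) = [20.6631 0.2817; 0.2817 7.4651]
tr(P') = 28.1282

28.1282


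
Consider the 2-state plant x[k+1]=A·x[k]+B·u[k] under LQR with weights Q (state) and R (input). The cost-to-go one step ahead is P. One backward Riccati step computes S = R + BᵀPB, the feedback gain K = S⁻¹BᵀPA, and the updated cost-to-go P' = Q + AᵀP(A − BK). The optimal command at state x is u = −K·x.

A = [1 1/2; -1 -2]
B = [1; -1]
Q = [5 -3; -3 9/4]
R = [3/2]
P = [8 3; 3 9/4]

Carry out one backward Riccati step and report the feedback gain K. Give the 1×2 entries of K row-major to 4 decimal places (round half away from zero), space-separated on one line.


0.7391 0.1739

BᵀP = [5.0000 0.7500]
S = R + BᵀPB = [3/2] + [4.2500] = [5.7500]
BᵀPA = [4.2500 1.0000]
K = S⁻¹·BᵀPA = [0.7391 0.1739]
A−BK = [0.2609 0.3261; -0.2609 -1.8261]
AᵀP(A−BK) = [1.1087 0.2609; 0.2609 4.8261]
P' = Q + AᵀP(A−BK) = [6.1087 -2.7391; -2.7391 7.0761]
tr(P') = 13.1848


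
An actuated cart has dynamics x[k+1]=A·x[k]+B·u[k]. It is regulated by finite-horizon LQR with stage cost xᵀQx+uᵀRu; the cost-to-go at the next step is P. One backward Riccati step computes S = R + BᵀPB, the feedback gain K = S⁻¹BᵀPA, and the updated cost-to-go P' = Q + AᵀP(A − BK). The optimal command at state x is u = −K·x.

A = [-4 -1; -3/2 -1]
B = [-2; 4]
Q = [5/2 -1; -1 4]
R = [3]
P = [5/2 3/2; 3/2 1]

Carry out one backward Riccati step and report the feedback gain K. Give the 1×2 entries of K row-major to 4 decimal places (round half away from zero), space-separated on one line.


BᵀP = [1.0000 1.0000]
S = R + BᵀPB = [3] + [2.0000] = [5.0000]
BᵀPA = [-5.5000 -2.0000]
K = S⁻¹·BᵀPA = [-1.1000 -0.4000]
A−BK = [-6.2000 -1.8000; 2.9000 0.6000]
AᵀP(A−BK) = [54.2000 17.5500; 17.5500 5.7000]
P' = Q + AᵀP(A−BK) = [56.7000 16.5500; 16.5500 9.7000]
tr(P') = 66.4000

-1.1000 -0.4000


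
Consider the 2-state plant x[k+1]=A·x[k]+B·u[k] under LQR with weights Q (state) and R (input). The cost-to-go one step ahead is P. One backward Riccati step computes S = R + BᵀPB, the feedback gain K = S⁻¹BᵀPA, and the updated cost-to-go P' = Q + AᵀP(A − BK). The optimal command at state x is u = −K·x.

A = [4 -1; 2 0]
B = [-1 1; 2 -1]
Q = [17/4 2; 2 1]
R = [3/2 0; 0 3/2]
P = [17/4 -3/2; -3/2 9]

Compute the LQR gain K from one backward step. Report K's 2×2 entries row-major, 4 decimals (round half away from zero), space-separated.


BᵀP = [-7.2500 19.5000; 5.7500 -10.5000]
S = R + BᵀPB = [3/2 0; 0 3/2] + [46.2500 -26.7500; -26.7500 16.2500] = [47.7500 -26.7500; -26.7500 17.7500]
BᵀPA = [10.0000 7.2500; 2.0000 -5.7500]
K = S⁻¹·BᵀPA = [1.7500 -0.1903; 2.7500 -0.6108]
A−BK = [3.0000 -0.5795; 1.2500 -0.2301]
AᵀP(A−BK) = [57.0000 -10.8750; -10.8750 2.1179]
P' = Q + AᵀP(A−BK) = [61.2500 -8.8750; -8.8750 3.1179]
tr(P') = 64.3679

1.7500 -0.1903 2.7500 -0.6108


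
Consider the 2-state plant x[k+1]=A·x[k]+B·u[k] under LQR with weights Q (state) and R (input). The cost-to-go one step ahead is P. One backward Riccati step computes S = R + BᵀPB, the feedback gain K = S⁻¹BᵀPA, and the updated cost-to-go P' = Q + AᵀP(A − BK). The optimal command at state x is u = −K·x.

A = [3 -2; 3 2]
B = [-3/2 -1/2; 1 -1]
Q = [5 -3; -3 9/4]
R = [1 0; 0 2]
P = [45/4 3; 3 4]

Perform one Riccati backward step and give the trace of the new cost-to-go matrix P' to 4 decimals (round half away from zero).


32.6194

BᵀP = [-13.8750 -0.5000; -8.6250 -5.5000]
S = R + BᵀPB = [1 0; 0 2] + [20.3125 7.4375; 7.4375 9.8125] = [21.3125 7.4375; 7.4375 11.8125]
BᵀPA = [-43.1250 26.7500; -42.3750 6.2500]
K = S⁻¹·BᵀPA = [-0.9889 1.3719; -2.9647 -0.3347]
A−BK = [0.0344 -0.1094; 1.0242 0.2934]
AᵀP(A−BK) = [22.9768 1.4814; 1.4814 2.3926]
P' = Q + AᵀP(A−BK) = [27.9768 -1.5186; -1.5186 4.6426]
tr(P') = 32.6194


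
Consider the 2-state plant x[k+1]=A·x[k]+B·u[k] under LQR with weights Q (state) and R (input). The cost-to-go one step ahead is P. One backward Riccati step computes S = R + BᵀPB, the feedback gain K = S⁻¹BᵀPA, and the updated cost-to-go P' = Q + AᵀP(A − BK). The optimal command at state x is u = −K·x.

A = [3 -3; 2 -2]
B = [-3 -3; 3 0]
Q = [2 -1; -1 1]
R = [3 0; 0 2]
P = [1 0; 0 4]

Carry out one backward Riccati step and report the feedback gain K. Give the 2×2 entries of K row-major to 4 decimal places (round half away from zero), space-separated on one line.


0.5503 -0.5503 -1.2685 1.2685

BᵀP = [-3.0000 12.0000; -3.0000 0.0000]
S = R + BᵀPB = [3 0; 0 2] + [45.0000 9.0000; 9.0000 9.0000] = [48.0000 9.0000; 9.0000 11.0000]
BᵀPA = [15.0000 -15.0000; -9.0000 9.0000]
K = S⁻¹·BᵀPA = [0.5503 -0.5503; -1.2685 1.2685]
A−BK = [0.8456 -0.8456; 0.3490 -0.3490]
AᵀP(A−BK) = [5.3289 -5.3289; -5.3289 5.3289]
P' = Q + AᵀP(A−BK) = [7.3289 -6.3289; -6.3289 6.3289]
tr(P') = 13.6577


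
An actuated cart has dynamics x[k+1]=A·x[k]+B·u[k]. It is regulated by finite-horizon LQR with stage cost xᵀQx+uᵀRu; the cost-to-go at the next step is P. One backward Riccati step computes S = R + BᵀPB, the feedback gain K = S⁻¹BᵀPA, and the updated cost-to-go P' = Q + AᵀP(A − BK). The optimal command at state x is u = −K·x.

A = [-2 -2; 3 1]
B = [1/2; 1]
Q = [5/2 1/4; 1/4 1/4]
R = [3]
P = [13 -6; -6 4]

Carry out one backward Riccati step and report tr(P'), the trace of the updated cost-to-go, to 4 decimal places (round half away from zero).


BᵀP = [0.5000 1.0000]
S = R + BᵀPB = [3] + [1.2500] = [4.2500]
BᵀPA = [2.0000 0.0000]
K = S⁻¹·BᵀPA = [0.4706 0.0000]
A−BK = [-2.2353 -2.0000; 2.5294 1.0000]
AᵀP(A−BK) = [159.0588 112.0000; 112.0000 80.0000]
P' = Q + AᵀP(A−BK) = [161.5588 112.2500; 112.2500 80.2500]
tr(P') = 241.8088

241.8088


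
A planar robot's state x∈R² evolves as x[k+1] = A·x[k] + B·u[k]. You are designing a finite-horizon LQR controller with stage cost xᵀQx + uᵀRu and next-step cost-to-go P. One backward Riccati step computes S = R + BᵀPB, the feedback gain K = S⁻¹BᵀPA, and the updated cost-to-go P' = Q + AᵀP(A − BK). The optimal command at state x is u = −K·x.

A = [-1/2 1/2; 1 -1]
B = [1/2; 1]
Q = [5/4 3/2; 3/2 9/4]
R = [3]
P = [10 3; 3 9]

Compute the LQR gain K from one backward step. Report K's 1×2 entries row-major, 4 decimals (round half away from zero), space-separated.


BᵀP = [8.0000 10.5000]
S = R + BᵀPB = [3] + [14.5000] = [17.5000]
BᵀPA = [6.5000 -6.5000]
K = S⁻¹·BᵀPA = [0.3714 -0.3714]
A−BK = [-0.6857 0.6857; 0.6286 -0.6286]
AᵀP(A−BK) = [6.0857 -6.0857; -6.0857 6.0857]
P' = Q + AᵀP(A−BK) = [7.3357 -4.5857; -4.5857 8.3357]
tr(P') = 15.6714

0.3714 -0.3714


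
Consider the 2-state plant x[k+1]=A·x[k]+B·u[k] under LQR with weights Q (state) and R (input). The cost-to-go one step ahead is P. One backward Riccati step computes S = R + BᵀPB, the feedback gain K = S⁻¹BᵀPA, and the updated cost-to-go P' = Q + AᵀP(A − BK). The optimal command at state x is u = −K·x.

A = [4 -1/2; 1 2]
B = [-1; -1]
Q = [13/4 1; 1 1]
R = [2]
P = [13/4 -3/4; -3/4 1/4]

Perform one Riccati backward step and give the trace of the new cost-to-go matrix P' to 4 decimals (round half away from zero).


29.9844

BᵀP = [-2.5000 0.5000]
S = R + BᵀPB = [2] + [2.0000] = [4.0000]
BᵀPA = [-9.5000 2.2500]
K = S⁻¹·BᵀPA = [-2.3750 0.5625]
A−BK = [1.6250 0.0625; -1.3750 2.5625]
AᵀP(A−BK) = [23.6875 -6.2813; -6.2813 2.0469]
P' = Q + AᵀP(A−BK) = [26.9375 -5.2813; -5.2813 3.0469]
tr(P') = 29.9844


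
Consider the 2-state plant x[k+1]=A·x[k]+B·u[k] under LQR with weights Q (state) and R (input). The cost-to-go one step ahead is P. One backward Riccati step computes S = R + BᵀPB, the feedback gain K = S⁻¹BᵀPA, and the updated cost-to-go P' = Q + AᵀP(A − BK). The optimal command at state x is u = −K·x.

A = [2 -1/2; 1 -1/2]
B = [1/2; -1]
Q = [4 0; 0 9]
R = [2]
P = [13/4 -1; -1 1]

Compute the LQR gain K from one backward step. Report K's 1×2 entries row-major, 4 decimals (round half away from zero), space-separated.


BᵀP = [2.6250 -1.5000]
S = R + BᵀPB = [2] + [2.8125] = [4.8125]
BᵀPA = [3.7500 -0.5625]
K = S⁻¹·BᵀPA = [0.7792 -0.1169]
A−BK = [1.6104 -0.4416; 1.7792 -0.6169]
AᵀP(A−BK) = [7.0779 -1.8117; -1.8117 0.4968]
P' = Q + AᵀP(A−BK) = [11.0779 -1.8117; -1.8117 9.4968]
tr(P') = 20.5747

0.7792 -0.1169


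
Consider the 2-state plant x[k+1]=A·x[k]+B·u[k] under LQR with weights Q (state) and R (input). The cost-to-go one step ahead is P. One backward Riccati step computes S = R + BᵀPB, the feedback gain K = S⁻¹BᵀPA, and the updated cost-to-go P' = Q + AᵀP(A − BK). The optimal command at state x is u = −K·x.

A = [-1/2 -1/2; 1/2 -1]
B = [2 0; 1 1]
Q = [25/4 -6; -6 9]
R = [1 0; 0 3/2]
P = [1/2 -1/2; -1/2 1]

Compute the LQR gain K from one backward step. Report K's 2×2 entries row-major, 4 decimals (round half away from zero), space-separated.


BᵀP = [0.5000 0.0000; -0.5000 1.0000]
S = R + BᵀPB = [1 0; 0 3/2] + [1.0000 0.0000; 0.0000 1.0000] = [2.0000 0.0000; 0.0000 2.5000]
BᵀPA = [-0.2500 -0.2500; 0.7500 -0.7500]
K = S⁻¹·BᵀPA = [-0.1250 -0.1250; 0.3000 -0.3000]
A−BK = [-0.2500 -0.2500; 0.3250 -0.5750]
AᵀP(A−BK) = [0.3688 -0.3063; -0.3063 0.3688]
P' = Q + AᵀP(A−BK) = [6.6188 -6.3063; -6.3063 9.3688]
tr(P') = 15.9875

-0.1250 -0.1250 0.3000 -0.3000


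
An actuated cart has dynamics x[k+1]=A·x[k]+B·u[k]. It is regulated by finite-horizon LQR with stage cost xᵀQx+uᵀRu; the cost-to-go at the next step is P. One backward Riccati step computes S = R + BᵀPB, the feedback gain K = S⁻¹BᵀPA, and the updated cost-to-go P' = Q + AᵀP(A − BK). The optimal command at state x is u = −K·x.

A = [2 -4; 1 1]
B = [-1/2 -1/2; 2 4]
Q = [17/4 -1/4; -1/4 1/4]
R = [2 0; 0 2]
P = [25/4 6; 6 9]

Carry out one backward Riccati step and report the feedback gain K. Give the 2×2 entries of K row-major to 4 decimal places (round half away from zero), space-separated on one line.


BᵀP = [8.8750 15.0000; 20.8750 33.0000]
S = R + BᵀPB = [2 0; 0 2] + [25.5625 55.5625; 55.5625 121.5625] = [27.5625 55.5625; 55.5625 123.5625]
BᵀPA = [32.7500 -20.5000; 74.7500 -50.5000]
K = S⁻¹·BᵀPA = [-0.3348 0.8568; 0.7555 -0.7940]
A−BK = [2.2104 -3.9686; -1.3524 2.4623]
AᵀP(A−BK) = [12.4906 -21.7104; -21.7104 38.4686]
P' = Q + AᵀP(A−BK) = [16.7406 -21.9604; -21.9604 38.7186]
tr(P') = 55.4592

-0.3348 0.8568 0.7555 -0.7940


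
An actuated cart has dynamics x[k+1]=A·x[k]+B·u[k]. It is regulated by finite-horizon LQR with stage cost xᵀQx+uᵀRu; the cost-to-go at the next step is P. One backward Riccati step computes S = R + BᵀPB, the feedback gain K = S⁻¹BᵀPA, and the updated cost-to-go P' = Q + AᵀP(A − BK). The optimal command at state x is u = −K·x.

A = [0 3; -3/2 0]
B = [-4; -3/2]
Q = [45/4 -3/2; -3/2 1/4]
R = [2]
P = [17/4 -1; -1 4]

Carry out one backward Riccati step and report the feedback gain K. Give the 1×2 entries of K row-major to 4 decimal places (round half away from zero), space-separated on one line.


0.0448 -0.6940

BᵀP = [-15.5000 -2.0000]
S = R + BᵀPB = [2] + [65.0000] = [67.0000]
BᵀPA = [3.0000 -46.5000]
K = S⁻¹·BᵀPA = [0.0448 -0.6940]
A−BK = [0.1791 0.2239; -1.4328 -1.0410]
AᵀP(A−BK) = [8.8657 6.5821; 6.5821 5.9776]
P' = Q + AᵀP(A−BK) = [20.1157 5.0821; 5.0821 6.2276]
tr(P') = 26.3433


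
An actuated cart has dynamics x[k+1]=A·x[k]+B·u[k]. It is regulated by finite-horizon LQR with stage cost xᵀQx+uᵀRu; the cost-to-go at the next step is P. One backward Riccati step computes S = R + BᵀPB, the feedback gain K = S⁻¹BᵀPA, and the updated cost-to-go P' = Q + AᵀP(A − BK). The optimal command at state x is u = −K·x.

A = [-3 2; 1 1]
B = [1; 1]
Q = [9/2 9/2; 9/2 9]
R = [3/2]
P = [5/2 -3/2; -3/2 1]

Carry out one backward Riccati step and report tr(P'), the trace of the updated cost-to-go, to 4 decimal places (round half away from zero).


43.7500

BᵀP = [1.0000 -0.5000]
S = R + BᵀPB = [3/2] + [0.5000] = [2.0000]
BᵀPA = [-3.5000 1.5000]
K = S⁻¹·BᵀPA = [-1.7500 0.7500]
A−BK = [-1.2500 1.2500; 2.7500 0.2500]
AᵀP(A−BK) = [26.3750 -9.8750; -9.8750 3.8750]
P' = Q + AᵀP(A−BK) = [30.8750 -5.3750; -5.3750 12.8750]
tr(P') = 43.7500


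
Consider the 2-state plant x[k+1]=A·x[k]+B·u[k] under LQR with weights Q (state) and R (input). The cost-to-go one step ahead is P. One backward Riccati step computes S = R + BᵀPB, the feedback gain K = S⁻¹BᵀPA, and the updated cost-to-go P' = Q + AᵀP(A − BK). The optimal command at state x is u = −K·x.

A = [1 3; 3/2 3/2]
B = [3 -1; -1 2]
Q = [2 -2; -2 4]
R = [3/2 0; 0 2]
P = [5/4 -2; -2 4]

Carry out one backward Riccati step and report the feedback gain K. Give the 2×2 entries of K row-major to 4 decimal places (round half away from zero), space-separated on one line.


-0.0083 0.3489 0.3499 0.3022

BᵀP = [5.7500 -10.0000; -5.2500 10.0000]
S = R + BᵀPB = [3/2 0; 0 2] + [27.2500 -25.7500; -25.7500 25.2500] = [28.7500 -25.7500; -25.7500 27.2500]
BᵀPA = [-9.2500 2.2500; 9.7500 -0.7500]
K = S⁻¹·BᵀPA = [-0.0083 0.3489; 0.3499 0.3022]
A−BK = [1.3749 2.2555; 0.7918 1.2445]
AᵀP(A−BK) = [0.7612 1.0312; 1.0312 1.6916]
P' = Q + AᵀP(A−BK) = [2.7612 -0.9688; -0.9688 5.6916]
tr(P') = 8.4528


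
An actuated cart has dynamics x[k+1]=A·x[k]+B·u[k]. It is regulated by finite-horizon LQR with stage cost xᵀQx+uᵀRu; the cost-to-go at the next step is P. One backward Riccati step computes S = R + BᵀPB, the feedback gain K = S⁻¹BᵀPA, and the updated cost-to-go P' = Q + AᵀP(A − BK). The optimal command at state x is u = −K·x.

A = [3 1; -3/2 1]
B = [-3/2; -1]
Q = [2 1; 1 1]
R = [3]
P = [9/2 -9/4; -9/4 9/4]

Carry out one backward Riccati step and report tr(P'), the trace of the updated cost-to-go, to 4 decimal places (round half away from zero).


42.9986

BᵀP = [-4.5000 1.1250]
S = R + BᵀPB = [3] + [5.6250] = [8.6250]
BᵀPA = [-15.1875 -3.3750]
K = S⁻¹·BᵀPA = [-1.7609 -0.3913]
A−BK = [0.3587 0.4130; -3.2609 0.6087]
AᵀP(A−BK) = [39.0693 0.8071; 0.8071 0.9293]
P' = Q + AᵀP(A−BK) = [41.0693 1.8071; 1.8071 1.9293]
tr(P') = 42.9986


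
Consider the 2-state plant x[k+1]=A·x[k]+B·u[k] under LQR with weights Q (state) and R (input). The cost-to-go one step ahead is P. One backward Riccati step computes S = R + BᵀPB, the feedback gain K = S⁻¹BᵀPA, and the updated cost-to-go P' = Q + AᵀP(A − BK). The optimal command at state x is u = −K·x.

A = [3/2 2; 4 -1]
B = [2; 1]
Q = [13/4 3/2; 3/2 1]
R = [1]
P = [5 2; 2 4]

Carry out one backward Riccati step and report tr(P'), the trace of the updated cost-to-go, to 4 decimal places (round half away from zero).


35.9848

BᵀP = [12.0000 8.0000]
S = R + BᵀPB = [1] + [32.0000] = [33.0000]
BᵀPA = [50.0000 16.0000]
K = S⁻¹·BᵀPA = [1.5152 0.4848]
A−BK = [-1.5303 1.0303; 2.4848 -1.4848]
AᵀP(A−BK) = [23.4924 -12.2424; -12.2424 8.2424]
P' = Q + AᵀP(A−BK) = [26.7424 -10.7424; -10.7424 9.2424]
tr(P') = 35.9848


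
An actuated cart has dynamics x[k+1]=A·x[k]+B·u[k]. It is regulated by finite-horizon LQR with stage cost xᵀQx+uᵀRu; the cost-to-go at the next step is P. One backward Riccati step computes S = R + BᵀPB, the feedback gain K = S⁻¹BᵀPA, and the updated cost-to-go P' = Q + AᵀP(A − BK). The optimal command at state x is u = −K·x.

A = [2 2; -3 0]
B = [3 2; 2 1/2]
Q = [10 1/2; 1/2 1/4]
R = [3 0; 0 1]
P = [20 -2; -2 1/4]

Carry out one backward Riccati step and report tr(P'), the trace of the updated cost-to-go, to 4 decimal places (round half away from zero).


12.5159

BᵀP = [56.0000 -5.5000; 39.0000 -3.8750]
S = R + BᵀPB = [3 0; 0 1] + [157.0000 109.2500; 109.2500 76.0625] = [160.0000 109.2500; 109.2500 77.0625]
BᵀPA = [128.5000 112.0000; 89.6250 78.0000]
K = S⁻¹·BᵀPA = [0.2814 0.2776; 0.7641 0.6186]
A−BK = [-0.3724 -0.0700; -3.9449 -0.8645]
AᵀP(A−BK) = [1.6093 0.8848; 0.8848 0.6566]
P' = Q + AᵀP(A−BK) = [11.6093 1.3848; 1.3848 0.9066]
tr(P') = 12.5159


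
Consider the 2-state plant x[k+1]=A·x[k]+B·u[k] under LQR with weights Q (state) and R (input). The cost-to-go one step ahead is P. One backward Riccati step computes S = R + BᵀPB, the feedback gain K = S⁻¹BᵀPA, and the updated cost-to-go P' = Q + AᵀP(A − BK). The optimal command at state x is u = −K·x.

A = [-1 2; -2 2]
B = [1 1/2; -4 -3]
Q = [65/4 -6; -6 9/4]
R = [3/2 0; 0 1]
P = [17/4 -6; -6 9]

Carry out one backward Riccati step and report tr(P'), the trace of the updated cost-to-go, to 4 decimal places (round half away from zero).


20.0917

BᵀP = [28.2500 -42.0000; 20.1250 -30.0000]
S = R + BᵀPB = [3/2 0; 0 1] + [196.2500 140.1250; 140.1250 100.0625] = [197.7500 140.1250; 140.1250 101.0625]
BᵀPA = [55.7500 -27.5000; 39.8750 -19.7500]
K = S⁻¹·BᵀPA = [0.1335 -0.0336; 0.2094 -0.1489]
A−BK = [-1.2382 2.1080; -0.8376 1.4191]
AᵀP(A−BK) = [0.4552 -0.6920; -0.6920 1.1365]
P' = Q + AᵀP(A−BK) = [16.7052 -6.6920; -6.6920 3.3865]
tr(P') = 20.0917


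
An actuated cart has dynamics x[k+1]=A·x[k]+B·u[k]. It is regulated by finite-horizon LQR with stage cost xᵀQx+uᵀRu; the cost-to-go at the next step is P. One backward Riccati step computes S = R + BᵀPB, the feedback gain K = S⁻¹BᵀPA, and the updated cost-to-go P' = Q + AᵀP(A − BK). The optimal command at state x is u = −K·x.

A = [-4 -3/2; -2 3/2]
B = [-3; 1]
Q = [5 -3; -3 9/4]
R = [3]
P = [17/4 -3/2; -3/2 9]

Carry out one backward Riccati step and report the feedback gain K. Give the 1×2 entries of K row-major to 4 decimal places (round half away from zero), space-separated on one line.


BᵀP = [-14.2500 13.5000]
S = R + BᵀPB = [3] + [56.2500] = [59.2500]
BᵀPA = [30.0000 41.6250]
K = S⁻¹·BᵀPA = [0.5063 0.7025]
A−BK = [-2.4810 0.6076; -2.5063 0.7975]
AᵀP(A−BK) = [64.8101 -18.0759; -18.0759 7.3196]
P' = Q + AᵀP(A−BK) = [69.8101 -21.0759; -21.0759 9.5696]
tr(P') = 79.3797

0.5063 0.7025


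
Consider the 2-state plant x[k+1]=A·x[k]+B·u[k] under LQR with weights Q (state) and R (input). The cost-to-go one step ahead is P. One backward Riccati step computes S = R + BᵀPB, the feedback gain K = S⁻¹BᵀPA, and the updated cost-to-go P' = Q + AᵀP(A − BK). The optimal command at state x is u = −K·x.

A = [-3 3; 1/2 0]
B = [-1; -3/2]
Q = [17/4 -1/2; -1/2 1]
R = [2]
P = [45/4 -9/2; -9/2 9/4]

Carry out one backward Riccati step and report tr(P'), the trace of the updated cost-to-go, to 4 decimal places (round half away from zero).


142.8506

BᵀP = [-4.5000 1.1250]
S = R + BᵀPB = [2] + [2.8125] = [4.8125]
BᵀPA = [14.0625 -13.5000]
K = S⁻¹·BᵀPA = [2.9221 -2.8052]
A−BK = [-0.0779 0.1948; 4.8831 -4.2078]
AᵀP(A−BK) = [74.2208 -68.5519; -68.5519 63.3799]
P' = Q + AᵀP(A−BK) = [78.4708 -69.0519; -69.0519 64.3799]
tr(P') = 142.8506


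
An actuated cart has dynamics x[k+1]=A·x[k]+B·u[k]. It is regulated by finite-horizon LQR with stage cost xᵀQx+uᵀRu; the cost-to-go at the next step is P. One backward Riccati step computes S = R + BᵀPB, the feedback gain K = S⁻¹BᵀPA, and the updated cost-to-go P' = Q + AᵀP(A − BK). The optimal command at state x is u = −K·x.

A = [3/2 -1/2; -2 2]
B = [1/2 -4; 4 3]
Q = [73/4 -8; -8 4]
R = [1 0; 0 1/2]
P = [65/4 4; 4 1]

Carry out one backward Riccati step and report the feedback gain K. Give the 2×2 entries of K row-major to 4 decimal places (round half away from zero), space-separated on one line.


-0.0120 0.1060 -0.3138 0.0508

BᵀP = [24.1250 6.0000; -53.0000 -13.0000]
S = R + BᵀPB = [1 0; 0 1/2] + [36.0625 -78.5000; -78.5000 173.0000] = [37.0625 -78.5000; -78.5000 173.5000]
BᵀPA = [24.1875 -0.0625; -53.5000 0.5000]
K = S⁻¹·BᵀPA = [-0.0120 0.1060; -0.3138 0.0508]
A−BK = [0.2508 -0.3497; -1.0106 1.4237]
AᵀP(A−BK) = [0.0652 -0.0314; -0.0314 0.0437]
P' = Q + AᵀP(A−BK) = [18.3152 -8.0314; -8.0314 4.0437]
tr(P') = 22.3589
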